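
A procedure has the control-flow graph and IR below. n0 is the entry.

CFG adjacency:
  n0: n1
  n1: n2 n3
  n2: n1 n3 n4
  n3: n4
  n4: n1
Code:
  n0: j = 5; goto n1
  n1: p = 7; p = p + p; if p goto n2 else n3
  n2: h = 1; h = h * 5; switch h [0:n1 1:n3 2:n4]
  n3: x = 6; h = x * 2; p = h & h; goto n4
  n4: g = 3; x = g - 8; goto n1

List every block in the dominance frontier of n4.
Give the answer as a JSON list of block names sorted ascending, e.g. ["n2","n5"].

idom tree: n1←n0 n2←n1 n3←n1 n4←n1
Dom at joins:
  n1: preds {n0,n2,n4}: {n0} ∩ {n0,n1,n2} ∩ {n0,n1,n4} = {n0}; idom=n0
  n3: preds {n1,n2}: {n0,n1} ∩ {n0,n1,n2} = {n0,n1}; idom=n1
  n4: preds {n2,n3}: {n0,n1,n2} ∩ {n0,n1,n3} = {n0,n1}; idom=n1

DF walk-up:
  join n1 pred n0: · stop@n0
  join n1 pred n2: n2→n1 stop@n0
  join n1 pred n4: n4→n1 stop@n0
  join n3 pred n1: · stop@n1
  join n3 pred n2: n2 stop@n1
  join n4 pred n2: n2 stop@n1
  join n4 pred n3: n3 stop@n1
  n0 → ∅
  n1 → {n1}
  n2 → {n1,n3,n4}
  n3 → {n4}
  n4 → {n1}

DF(n4) = ["n1"]

Answer: ["n1"]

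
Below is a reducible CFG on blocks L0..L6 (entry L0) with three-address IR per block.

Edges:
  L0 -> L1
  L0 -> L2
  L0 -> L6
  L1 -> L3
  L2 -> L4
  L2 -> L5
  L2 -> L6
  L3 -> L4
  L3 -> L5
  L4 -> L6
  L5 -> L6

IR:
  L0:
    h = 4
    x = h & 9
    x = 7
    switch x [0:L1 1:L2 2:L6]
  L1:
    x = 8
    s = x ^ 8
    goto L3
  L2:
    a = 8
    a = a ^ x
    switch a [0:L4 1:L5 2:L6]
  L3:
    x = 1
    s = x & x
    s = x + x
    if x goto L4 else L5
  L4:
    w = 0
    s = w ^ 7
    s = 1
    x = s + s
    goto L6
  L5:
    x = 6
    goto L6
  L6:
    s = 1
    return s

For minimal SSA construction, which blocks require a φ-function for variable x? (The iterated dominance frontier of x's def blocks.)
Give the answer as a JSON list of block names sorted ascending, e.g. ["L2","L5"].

Answer: ["L4", "L5", "L6"]

Derivation:
idom tree: L1←L0 L2←L0 L3←L1 L4←L0 L5←L0 L6←L0
Dom∩ at merges:
  L4: preds {L2,L3}: {L0,L2} ∩ {L0,L1,L3} = {L0}; idom=L0
  L5: preds {L2,L3}: {L0,L2} ∩ {L0,L1,L3} = {L0}; idom=L0
  L6: preds {L0,L2,L4,L5}: {L0} ∩ {L0,L2} ∩ {L0,L4} ∩ {L0,L5} = {L0}; idom=L0

Frontier:
  L4←L2: walk L2 to L0
  L4←L3: walk L3→L1 to L0
  L5←L2: walk L2 to L0
  L5←L3: walk L3→L1 to L0
  L6←L0: walk · to L0
  L6←L2: walk L2 to L0
  L6←L4: walk L4 to L0
  L6←L5: walk L5 to L0
  L0 → ∅
  L1 → {L4,L5}
  L2 → {L4,L5,L6}
  L3 → {L4,L5}
  L4 → {L6}
  L5 → {L6}
  L6 → ∅

φ for x: defs {L0,L1,L3,L4,L5}
  DF⁺ = {L4,L5,L6}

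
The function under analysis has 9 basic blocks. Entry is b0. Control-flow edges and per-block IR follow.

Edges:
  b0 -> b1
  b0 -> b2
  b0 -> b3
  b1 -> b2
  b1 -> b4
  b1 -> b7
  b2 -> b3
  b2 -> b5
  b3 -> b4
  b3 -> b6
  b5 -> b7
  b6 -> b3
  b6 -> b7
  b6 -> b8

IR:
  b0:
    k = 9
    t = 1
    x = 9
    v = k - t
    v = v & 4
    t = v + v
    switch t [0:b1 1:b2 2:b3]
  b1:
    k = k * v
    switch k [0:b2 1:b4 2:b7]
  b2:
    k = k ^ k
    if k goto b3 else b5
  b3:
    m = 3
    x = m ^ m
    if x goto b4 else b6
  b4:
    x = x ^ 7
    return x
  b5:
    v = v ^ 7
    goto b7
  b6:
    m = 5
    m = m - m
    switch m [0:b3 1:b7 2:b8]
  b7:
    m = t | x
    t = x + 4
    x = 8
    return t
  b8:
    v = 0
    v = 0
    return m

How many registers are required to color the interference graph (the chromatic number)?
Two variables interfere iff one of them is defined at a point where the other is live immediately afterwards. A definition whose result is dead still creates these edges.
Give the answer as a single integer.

Answer: 4

Derivation:
Per-block:
  b0 def {k,t,v,x} use ∅
  b1 def {k} use {k,v}
  b2 def {k} use {k}
  b3 def {m,x} use ∅
  b4 def {x} use {x}
  b5 def {v} use {v}
  b6 def {m} use ∅
  b7 def {m,t,x} use {t,x}
  b8 def {v} use {m}

Liveness:
  b0 li=∅ lo={k,t,v,x}
  b1 li={k,t,v,x} lo={k,t,v,x}
  b2 li={k,t,v,x} lo={t,v,x}
  b3 li={t} lo={t,x}
  b4 li={x} lo=∅
  b5 li={t,v,x} lo={t,x}
  b6 li={t,x} lo={m,t,x}
  b7 li={t,x} lo=∅
  b8 li={m} lo=∅

Conflict graph:
  k — {t,v,x}
  m — {t,v,x}
  t — {k,m,v,x}
  v — {k,m,t,x}
  x — {k,m,t,v}

Chromatic number:
  {k,t,v,x} pairwise interfere (4-clique) ⇒ χ ≥ 4
  assign k→R3 m→R3 t→R0 v→R1 x→R2 — no edge inside a register ⇒ χ ≤ 4
  χ = 4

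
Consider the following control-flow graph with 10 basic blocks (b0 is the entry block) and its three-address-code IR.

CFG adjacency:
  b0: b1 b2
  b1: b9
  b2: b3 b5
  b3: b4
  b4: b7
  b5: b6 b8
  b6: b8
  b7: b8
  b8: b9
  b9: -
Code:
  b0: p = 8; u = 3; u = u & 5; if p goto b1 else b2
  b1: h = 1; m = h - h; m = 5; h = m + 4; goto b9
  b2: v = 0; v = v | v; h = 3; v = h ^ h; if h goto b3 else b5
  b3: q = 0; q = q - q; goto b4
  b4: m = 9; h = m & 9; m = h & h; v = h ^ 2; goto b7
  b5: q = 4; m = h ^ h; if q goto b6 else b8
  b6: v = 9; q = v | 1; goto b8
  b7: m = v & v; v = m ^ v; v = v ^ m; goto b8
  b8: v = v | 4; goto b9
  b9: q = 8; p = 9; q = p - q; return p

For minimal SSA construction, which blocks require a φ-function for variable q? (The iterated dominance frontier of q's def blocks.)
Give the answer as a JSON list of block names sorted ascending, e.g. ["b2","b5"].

Answer: ["b8", "b9"]

Derivation:
idom tree: b1←b0 b2←b0 b3←b2 b4←b3 b5←b2 b6←b5 b7←b4 b8←b2 b9←b0
Dom at joins:
  b8: preds {b5,b6,b7}: {b0,b2,b5} ∩ {b0,b2,b5,b6} ∩ {b0,b2,b3,b4,b7} = {b0,b2}; idom=b2
  b9: preds {b1,b8}: {b0,b1} ∩ {b0,b2,b8} = {b0}; idom=b0

DF derivation:
  join b8 pred b5: b5 stop@b2
  join b8 pred b6: b6→b5 stop@b2
  join b8 pred b7: b7→b4→b3 stop@b2
  join b9 pred b1: b1 stop@b0
  join b9 pred b8: b8→b2 stop@b0
  DF(b0)=∅
  DF(b1)={b9}
  DF(b2)={b9}
  DF(b3)={b8}
  DF(b4)={b8}
  DF(b5)={b8}
  DF(b6)={b8}
  DF(b7)={b8}
  DF(b8)={b9}
  DF(b9)=∅

φ for q: defs {b3,b5,b6,b9}
  DF⁺ = {b8,b9}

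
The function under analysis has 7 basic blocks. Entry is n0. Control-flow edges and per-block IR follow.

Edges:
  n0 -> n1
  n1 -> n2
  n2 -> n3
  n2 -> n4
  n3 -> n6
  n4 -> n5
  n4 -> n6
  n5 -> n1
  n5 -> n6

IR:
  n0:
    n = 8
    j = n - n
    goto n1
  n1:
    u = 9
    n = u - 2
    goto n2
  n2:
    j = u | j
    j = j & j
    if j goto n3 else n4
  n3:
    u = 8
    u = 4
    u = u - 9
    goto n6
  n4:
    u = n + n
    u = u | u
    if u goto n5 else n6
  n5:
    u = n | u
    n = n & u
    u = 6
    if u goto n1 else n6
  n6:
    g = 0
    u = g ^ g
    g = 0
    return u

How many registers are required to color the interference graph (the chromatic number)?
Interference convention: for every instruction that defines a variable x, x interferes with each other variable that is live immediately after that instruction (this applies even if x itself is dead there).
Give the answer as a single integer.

Answer: 3

Derivation:
Block summaries:
  n0 def {j,n} use ∅
  n1 def {n,u} use ∅
  n2 def {j} use {j,u}
  n3 def {u} use ∅
  n4 def {u} use {n}
  n5 def {n,u} use {n,u}
  n6 def {g,u} use ∅

Live sets:
  n0: in=∅ out={j}
  n1: in={j} out={j,n,u}
  n2: in={j,n,u} out={j,n}
  n3: in=∅ out=∅
  n4: in={j,n} out={j,n,u}
  n5: in={j,n,u} out={j}
  n6: in=∅ out=∅

Interference:
  g: {u}
  j: {n,u}
  n: {j,u}
  u: {g,j,n}

Registers:
  lower bound: {j,n,u} mutually conflict ⇒ χ ≥ 3
  assign g→R1 j→R1 n→R2 u→R0 — no edge inside a register ⇒ χ ≤ 3
  χ = 3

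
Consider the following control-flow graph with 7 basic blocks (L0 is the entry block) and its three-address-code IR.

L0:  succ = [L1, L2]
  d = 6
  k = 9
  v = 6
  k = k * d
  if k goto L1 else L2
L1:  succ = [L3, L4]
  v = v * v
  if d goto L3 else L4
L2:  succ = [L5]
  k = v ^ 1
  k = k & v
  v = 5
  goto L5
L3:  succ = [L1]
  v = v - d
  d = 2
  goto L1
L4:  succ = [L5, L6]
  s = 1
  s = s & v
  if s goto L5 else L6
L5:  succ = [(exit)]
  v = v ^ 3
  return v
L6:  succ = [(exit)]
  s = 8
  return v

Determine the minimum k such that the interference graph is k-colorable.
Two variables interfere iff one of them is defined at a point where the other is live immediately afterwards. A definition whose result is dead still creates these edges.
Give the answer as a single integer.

Block summaries:
  L0 def {d,k,v} use ∅
  L1 def {v} use {d,v}
  L2 def {k,v} use {v}
  L3 def {d,v} use {d,v}
  L4 def {s} use {v}
  L5 def {v} use {v}
  L6 def {s} use {v}

Liveness:
  L0 li=∅ lo={d,v}
  L1 li={d,v} lo={d,v}
  L2 li={v} lo={v}
  L3 li={d,v} lo={d,v}
  L4 li={v} lo={v}
  L5 li={v} lo=∅
  L6 li={v} lo=∅

Conflict graph:
  d: {k,v}
  k: {d,v}
  s: {v}
  v: {d,k,s}

Chromatic number:
  clique {d,k,v} ⇒ need ≥ 3
  3-colouring: r0={v}  r1={d,s}  r2={k}
  χ = 3

Answer: 3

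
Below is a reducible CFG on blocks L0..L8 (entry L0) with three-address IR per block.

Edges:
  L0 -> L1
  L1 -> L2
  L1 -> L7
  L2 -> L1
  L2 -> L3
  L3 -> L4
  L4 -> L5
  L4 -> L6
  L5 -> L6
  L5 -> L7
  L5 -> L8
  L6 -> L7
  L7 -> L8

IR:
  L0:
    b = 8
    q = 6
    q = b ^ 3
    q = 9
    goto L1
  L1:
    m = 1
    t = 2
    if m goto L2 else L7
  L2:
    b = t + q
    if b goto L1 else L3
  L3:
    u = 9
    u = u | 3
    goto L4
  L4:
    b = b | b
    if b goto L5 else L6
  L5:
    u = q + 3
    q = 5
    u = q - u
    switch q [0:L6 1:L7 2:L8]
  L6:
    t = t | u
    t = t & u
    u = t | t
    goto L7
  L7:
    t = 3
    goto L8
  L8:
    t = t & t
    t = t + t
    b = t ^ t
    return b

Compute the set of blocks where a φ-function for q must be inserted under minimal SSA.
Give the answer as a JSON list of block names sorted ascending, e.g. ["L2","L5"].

Answer: ["L6", "L7", "L8"]

Working:
idom tree: L1←L0 L2←L1 L3←L2 L4←L3 L5←L4 L6←L4 L7←L1 L8←L1
Dom∩ at merges:
  L1: preds {L0,L2}: {L0} ∩ {L0,L1,L2} = {L0}; idom=L0
  L6: preds {L4,L5}: {L0,L1,L2,L3,L4} ∩ {L0,L1,L2,L3,L4,L5} = {L0,L1,L2,L3,L4}; idom=L4
  L7: preds {L1,L5,L6}: {L0,L1} ∩ {L0,L1,L2,L3,L4,L5} ∩ {L0,L1,L2,L3,L4,L6} = {L0,L1}; idom=L1
  L8: preds {L5,L7}: {L0,L1,L2,L3,L4,L5} ∩ {L0,L1,L7} = {L0,L1}; idom=L1

DF walk-up:
  L1←L0: walk · to L0
  L1←L2: walk L2→L1 to L0
  L6←L4: walk · to L4
  L6←L5: walk L5 to L4
  L7←L1: walk · to L1
  L7←L5: walk L5→L4→L3→L2 to L1
  L7←L6: walk L6→L4→L3→L2 to L1
  L8←L5: walk L5→L4→L3→L2 to L1
  L8←L7: walk L7 to L1
  L0: DF=∅
  L1: DF={L1}
  L2: DF={L1,L7,L8}
  L3: DF={L7,L8}
  L4: DF={L7,L8}
  L5: DF={L6,L7,L8}
  L6: DF={L7}
  L7: DF={L8}
  L8: DF=∅

φ for q: defs {L0,L5}
  DF⁺ = {L6,L7,L8}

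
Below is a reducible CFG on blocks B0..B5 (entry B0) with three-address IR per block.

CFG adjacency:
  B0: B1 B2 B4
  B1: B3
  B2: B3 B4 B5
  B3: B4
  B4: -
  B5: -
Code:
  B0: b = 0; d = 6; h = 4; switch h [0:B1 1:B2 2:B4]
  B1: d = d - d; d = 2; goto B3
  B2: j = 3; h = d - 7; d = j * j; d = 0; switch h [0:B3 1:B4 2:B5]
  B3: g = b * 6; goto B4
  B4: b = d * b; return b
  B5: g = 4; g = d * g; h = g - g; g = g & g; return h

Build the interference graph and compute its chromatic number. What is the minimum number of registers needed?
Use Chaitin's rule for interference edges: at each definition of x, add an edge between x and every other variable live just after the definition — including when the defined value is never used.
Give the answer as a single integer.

Answer: 4

Analysis:
Block summaries:
  B0: def={b,d,h} ue=∅
  B1: def={d} ue={d}
  B2: def={d,h,j} ue={d}
  B3: def={g} ue={b}
  B4: def={b} ue={b,d}
  B5: def={g,h} ue={d}

Liveness:
  live B0: ∅→{b,d}
  live B1: {b,d}→{b,d}
  live B2: {b,d}→{b,d}
  live B3: {b,d}→{b,d}
  live B4: {b,d}→∅
  live B5: {d}→∅

Interference:
  b: {d,g,h,j}
  d: {b,g,h,j}
  g: {b,d,h}
  h: {b,d,g,j}
  j: {b,d,h}

Chromatic number:
  lower bound: {b,d,g,h} mutually conflict ⇒ χ ≥ 4
  4-colouring: R0={b}  R1={d}  R2={h}  R3={g,j}
  χ = 4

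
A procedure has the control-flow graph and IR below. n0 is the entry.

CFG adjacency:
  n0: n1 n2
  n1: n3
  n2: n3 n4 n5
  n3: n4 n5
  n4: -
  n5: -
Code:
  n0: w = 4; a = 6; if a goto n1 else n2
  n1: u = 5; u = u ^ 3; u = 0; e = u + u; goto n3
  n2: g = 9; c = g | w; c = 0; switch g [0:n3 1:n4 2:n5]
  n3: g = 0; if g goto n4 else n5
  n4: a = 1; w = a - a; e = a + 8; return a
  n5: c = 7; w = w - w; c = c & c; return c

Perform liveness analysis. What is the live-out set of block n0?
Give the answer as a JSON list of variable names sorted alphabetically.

Per-block:
  n0: {a,w} / ∅
  n1: {e,u} / ∅
  n2: {c,g} / {w}
  n3: {g} / ∅
  n4: {a,e,w} / ∅
  n5: {c,w} / {w}

Backward fixpoint:
  live n0: ∅→{w}
  live n1: {w}→{w}
  live n2: {w}→{w}
  live n3: {w}→{w}
  live n4: ∅→∅
  live n5: {w}→∅

live-out(n0) = ["w"]

Answer: ["w"]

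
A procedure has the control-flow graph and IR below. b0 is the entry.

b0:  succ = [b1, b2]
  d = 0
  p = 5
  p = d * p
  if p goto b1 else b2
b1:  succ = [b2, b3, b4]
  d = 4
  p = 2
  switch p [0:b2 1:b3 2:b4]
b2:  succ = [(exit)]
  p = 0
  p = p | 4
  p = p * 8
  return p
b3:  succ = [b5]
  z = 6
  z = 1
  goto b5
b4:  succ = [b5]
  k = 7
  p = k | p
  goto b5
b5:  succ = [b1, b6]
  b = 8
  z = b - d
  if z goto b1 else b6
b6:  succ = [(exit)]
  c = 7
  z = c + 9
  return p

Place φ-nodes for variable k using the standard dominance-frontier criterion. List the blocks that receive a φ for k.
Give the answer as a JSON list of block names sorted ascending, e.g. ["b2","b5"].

Answer: ["b1", "b2", "b5"]

Derivation:
idom tree: b1←b0 b2←b0 b3←b1 b4←b1 b5←b1 b6←b5
Dom∩ at merges:
  b1: preds {b0,b5}: {b0} ∩ {b0,b1,b5} = {b0}; idom=b0
  b2: preds {b0,b1}: {b0} ∩ {b0,b1} = {b0}; idom=b0
  b5: preds {b3,b4}: {b0,b1,b3} ∩ {b0,b1,b4} = {b0,b1}; idom=b1

DF derivation:
  join b1 pred b0: · stop@b0
  join b1 pred b5: b5→b1 stop@b0
  join b2 pred b0: · stop@b0
  join b2 pred b1: b1 stop@b0
  join b5 pred b3: b3 stop@b1
  join b5 pred b4: b4 stop@b1
  b0: DF=∅
  b1: DF={b1,b2}
  b2: DF=∅
  b3: DF={b5}
  b4: DF={b5}
  b5: DF={b1}
  b6: DF=∅

φ for k: defs {b4}
  DF⁺ = {b1,b2,b5}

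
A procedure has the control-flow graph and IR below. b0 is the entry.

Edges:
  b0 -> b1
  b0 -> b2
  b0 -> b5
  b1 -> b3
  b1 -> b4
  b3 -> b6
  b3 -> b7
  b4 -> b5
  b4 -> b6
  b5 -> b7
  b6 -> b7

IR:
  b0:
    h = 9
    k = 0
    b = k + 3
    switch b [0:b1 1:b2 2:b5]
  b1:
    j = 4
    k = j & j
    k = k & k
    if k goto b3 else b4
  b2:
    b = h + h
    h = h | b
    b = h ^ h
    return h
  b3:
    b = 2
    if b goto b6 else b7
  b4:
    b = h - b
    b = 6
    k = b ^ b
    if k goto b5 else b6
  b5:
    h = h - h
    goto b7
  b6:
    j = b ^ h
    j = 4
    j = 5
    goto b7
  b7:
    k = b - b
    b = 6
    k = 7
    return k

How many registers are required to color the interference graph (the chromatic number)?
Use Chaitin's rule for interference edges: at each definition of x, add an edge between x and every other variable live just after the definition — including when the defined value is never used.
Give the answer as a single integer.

Answer: 3

Derivation:
def/use:
  b0 def {b,h,k} use ∅
  b1 def {j,k} use ∅
  b2 def {b,h} use {h}
  b3 def {b} use ∅
  b4 def {b,k} use {b,h}
  b5 def {h} use {h}
  b6 def {j} use {b,h}
  b7 def {b,k} use {b}

Liveness:
  live b0: ∅→{b,h}
  live b1: {b,h}→{b,h}
  live b2: {h}→∅
  live b3: {h}→{b,h}
  live b4: {b,h}→{b,h}
  live b5: {b,h}→{b}
  live b6: {b,h}→{b}
  live b7: {b}→∅

Interfere edges:
  b — {h,j,k}
  h — {b,j,k}
  j — {b,h}
  k — {b,h}

Chromatic number:
  lower bound: {b,h,j} mutually conflict ⇒ χ ≥ 3
  assign b→R0 h→R1 j→R2 k→R2 — no edge inside a register ⇒ χ ≤ 3
  χ = 3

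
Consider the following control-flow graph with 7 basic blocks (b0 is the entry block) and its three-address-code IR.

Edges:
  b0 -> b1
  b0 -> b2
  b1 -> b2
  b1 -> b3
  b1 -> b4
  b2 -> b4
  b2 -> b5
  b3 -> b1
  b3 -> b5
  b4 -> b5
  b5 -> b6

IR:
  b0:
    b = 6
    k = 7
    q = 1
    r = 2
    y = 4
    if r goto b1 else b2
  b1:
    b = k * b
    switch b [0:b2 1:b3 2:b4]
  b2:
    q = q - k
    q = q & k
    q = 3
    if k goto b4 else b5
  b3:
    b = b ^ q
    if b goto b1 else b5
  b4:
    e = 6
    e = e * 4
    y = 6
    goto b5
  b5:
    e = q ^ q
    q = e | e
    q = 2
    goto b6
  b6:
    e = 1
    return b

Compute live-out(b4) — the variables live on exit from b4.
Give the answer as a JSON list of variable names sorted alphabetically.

Per-block:
  b0: def={b,k,q,r,y} ue=∅
  b1: def={b} ue={b,k}
  b2: def={q} ue={k,q}
  b3: def={b} ue={b,q}
  b4: def={e,y} ue=∅
  b5: def={e,q} ue={q}
  b6: def={e} ue={b}

Liveness:
  live b0: ∅→{b,k,q}
  live b1: {b,k,q}→{b,k,q}
  live b2: {b,k,q}→{b,q}
  live b3: {b,k,q}→{b,k,q}
  live b4: {b,q}→{b,q}
  live b5: {b,q}→{b}
  live b6: {b}→∅

live-out(b4) = ["b", "q"]

Answer: ["b", "q"]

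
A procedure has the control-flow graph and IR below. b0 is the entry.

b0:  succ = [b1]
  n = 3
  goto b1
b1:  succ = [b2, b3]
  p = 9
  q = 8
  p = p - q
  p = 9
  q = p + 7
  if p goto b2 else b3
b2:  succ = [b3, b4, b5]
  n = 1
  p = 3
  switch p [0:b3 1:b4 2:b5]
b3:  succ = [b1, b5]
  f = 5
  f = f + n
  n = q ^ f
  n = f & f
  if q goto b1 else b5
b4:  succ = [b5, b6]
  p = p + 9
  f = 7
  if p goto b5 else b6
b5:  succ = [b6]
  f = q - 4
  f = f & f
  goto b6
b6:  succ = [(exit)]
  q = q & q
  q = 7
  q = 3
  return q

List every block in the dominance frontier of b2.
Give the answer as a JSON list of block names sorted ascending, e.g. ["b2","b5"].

idom tree: b1←b0 b2←b1 b3←b1 b4←b2 b5←b1 b6←b1
Dom at joins:
  b1: preds {b0,b3}: {b0} ∩ {b0,b1,b3} = {b0}; idom=b0
  b3: preds {b1,b2}: {b0,b1} ∩ {b0,b1,b2} = {b0,b1}; idom=b1
  b5: preds {b2,b3,b4}: {b0,b1,b2} ∩ {b0,b1,b3} ∩ {b0,b1,b2,b4} = {b0,b1}; idom=b1
  b6: preds {b4,b5}: {b0,b1,b2,b4} ∩ {b0,b1,b5} = {b0,b1}; idom=b1

DF walk-up:
  join b1 pred b0: · stop@b0
  join b1 pred b3: b3→b1 stop@b0
  join b3 pred b1: · stop@b1
  join b3 pred b2: b2 stop@b1
  join b5 pred b2: b2 stop@b1
  join b5 pred b3: b3 stop@b1
  join b5 pred b4: b4→b2 stop@b1
  join b6 pred b4: b4→b2 stop@b1
  join b6 pred b5: b5 stop@b1
  b0 → ∅
  b1 → {b1}
  b2 → {b3,b5,b6}
  b3 → {b1,b5}
  b4 → {b5,b6}
  b5 → {b6}
  b6 → ∅

DF(b2) = ["b3", "b5", "b6"]

Answer: ["b3", "b5", "b6"]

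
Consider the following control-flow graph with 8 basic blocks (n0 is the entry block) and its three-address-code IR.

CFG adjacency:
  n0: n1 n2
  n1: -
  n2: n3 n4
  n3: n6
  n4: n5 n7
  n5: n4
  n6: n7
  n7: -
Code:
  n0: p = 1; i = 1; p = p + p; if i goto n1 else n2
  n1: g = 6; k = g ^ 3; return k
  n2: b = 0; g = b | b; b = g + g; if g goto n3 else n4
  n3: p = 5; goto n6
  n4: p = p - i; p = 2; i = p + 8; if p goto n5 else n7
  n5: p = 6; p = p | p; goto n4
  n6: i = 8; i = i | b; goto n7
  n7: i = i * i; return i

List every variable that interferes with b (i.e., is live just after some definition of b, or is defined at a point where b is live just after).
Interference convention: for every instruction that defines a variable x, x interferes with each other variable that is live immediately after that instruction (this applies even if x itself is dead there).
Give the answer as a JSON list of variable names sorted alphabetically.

Answer: ["g", "i", "p"]

Analysis:
Block summaries:
  n0: def={i,p} ue=∅
  n1: def={g,k} ue=∅
  n2: def={b,g} ue=∅
  n3: def={p} ue=∅
  n4: def={i,p} ue={i,p}
  n5: def={p} ue=∅
  n6: def={i} ue={b}
  n7: def={i} ue={i}

Liveness:
  n0: in=∅ out={i,p}
  n1: in=∅ out=∅
  n2: in={i,p} out={b,i,p}
  n3: in={b} out={b}
  n4: in={i,p} out={i}
  n5: in={i} out={i,p}
  n6: in={b} out={i}
  n7: in={i} out=∅

Conflict graph:
  b — {g,i,p}
  g — {b,i,p}
  i — {b,g,p}
  k — ∅
  p — {b,g,i}

N(b) = ["g", "i", "p"]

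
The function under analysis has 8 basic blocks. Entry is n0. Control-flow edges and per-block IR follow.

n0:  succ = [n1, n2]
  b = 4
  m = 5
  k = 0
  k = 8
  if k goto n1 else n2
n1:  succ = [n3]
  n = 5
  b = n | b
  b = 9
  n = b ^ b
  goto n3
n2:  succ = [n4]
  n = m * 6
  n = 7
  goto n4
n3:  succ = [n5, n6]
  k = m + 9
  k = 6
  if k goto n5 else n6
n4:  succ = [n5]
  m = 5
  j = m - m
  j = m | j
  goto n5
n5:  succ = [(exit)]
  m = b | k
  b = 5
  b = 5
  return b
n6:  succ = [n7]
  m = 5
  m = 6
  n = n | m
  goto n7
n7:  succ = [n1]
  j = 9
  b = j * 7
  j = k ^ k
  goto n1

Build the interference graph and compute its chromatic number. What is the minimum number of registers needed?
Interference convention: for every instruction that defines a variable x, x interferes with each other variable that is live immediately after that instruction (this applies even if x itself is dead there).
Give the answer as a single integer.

Answer: 4

Working:
def/use:
  n0 def {b,k,m} use ∅
  n1 def {b,n} use {b}
  n2 def {n} use {m}
  n3 def {k} use {m}
  n4 def {j,m} use ∅
  n5 def {b,m} use {b,k}
  n6 def {m,n} use {n}
  n7 def {b,j} use {k}

Backward fixpoint:
  n0: in=∅ out={b,k,m}
  n1: in={b,m} out={b,m,n}
  n2: in={b,k,m} out={b,k}
  n3: in={b,m,n} out={b,k,n}
  n4: in={b,k} out={b,k}
  n5: in={b,k} out=∅
  n6: in={k,n} out={k,m}
  n7: in={k,m} out={b,m}

Interfere edges:
  b: {j,k,m,n}
  j: {b,k,m}
  k: {b,j,m,n}
  m: {b,j,k,n}
  n: {b,k,m}

Colouring:
  {b,j,k,m} pairwise interfere (4-clique) ⇒ χ ≥ 4
  assign b→r0 j→r3 k→r1 m→r2 n→r3 — no edge inside a register ⇒ χ ≤ 4
  χ = 4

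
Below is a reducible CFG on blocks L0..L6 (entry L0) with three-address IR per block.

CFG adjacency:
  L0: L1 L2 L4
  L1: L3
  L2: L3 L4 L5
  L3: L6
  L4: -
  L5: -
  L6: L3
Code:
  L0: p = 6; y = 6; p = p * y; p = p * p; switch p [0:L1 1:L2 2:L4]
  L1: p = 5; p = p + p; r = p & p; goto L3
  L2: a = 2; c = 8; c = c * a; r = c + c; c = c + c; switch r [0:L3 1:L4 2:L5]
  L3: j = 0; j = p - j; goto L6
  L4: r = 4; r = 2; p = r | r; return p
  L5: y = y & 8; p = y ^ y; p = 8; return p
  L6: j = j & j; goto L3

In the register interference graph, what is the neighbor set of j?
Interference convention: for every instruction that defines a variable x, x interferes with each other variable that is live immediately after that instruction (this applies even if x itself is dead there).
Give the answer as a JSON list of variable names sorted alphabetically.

def/use:
  L0 def {p,y} use ∅
  L1 def {p,r} use ∅
  L2 def {a,c,r} use ∅
  L3 def {j} use {p}
  L4 def {p,r} use ∅
  L5 def {p,y} use {y}
  L6 def {j} use {j}

Backward fixpoint:
  L0 li=∅ lo={p,y}
  L1 li=∅ lo={p}
  L2 li={p,y} lo={p,y}
  L3 li={p} lo={j,p}
  L4 li=∅ lo=∅
  L5 li={y} lo=∅
  L6 li={j,p} lo={p}

Interference:
  a: {c,p,y}
  c: {a,p,r,y}
  j: {p}
  p: {a,c,j,r,y}
  r: {c,p,y}
  y: {a,c,p,r}

N(j) = ["p"]

Answer: ["p"]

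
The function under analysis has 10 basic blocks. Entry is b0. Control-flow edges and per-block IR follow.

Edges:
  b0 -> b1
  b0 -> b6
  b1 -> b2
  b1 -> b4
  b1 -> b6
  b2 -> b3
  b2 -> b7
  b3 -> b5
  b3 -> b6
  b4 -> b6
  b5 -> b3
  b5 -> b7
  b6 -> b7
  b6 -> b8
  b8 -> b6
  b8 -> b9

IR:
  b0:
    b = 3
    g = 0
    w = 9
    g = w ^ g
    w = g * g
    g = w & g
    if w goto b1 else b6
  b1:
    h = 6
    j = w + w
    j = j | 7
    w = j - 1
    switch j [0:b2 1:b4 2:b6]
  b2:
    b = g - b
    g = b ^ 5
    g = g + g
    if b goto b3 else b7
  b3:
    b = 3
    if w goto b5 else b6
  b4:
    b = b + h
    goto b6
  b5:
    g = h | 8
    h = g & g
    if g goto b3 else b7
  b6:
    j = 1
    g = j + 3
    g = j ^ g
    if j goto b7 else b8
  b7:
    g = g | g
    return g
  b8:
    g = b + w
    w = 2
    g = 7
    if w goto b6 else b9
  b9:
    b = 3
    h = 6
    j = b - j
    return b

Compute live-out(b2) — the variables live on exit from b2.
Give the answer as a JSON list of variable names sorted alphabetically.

Answer: ["g", "h", "w"]

Derivation:
Block summaries:
  b0: def={b,g,w} ue=∅
  b1: def={h,j,w} ue={w}
  b2: def={b,g} ue={b,g}
  b3: def={b} ue={w}
  b4: def={b} ue={b,h}
  b5: def={g,h} ue={h}
  b6: def={g,j} ue=∅
  b7: def={g} ue={g}
  b8: def={g,w} ue={b,w}
  b9: def={b,h,j} ue={j}

Backward fixpoint:
  b0: in=∅ out={b,g,w}
  b1: in={b,g,w} out={b,g,h,w}
  b2: in={b,g,h,w} out={g,h,w}
  b3: in={h,w} out={b,h,w}
  b4: in={b,h,w} out={b,w}
  b5: in={h,w} out={g,h,w}
  b6: in={b,w} out={b,g,j,w}
  b7: in={g} out=∅
  b8: in={b,j,w} out={b,j,w}
  b9: in={j} out=∅

live-out(b2) = ["g", "h", "w"]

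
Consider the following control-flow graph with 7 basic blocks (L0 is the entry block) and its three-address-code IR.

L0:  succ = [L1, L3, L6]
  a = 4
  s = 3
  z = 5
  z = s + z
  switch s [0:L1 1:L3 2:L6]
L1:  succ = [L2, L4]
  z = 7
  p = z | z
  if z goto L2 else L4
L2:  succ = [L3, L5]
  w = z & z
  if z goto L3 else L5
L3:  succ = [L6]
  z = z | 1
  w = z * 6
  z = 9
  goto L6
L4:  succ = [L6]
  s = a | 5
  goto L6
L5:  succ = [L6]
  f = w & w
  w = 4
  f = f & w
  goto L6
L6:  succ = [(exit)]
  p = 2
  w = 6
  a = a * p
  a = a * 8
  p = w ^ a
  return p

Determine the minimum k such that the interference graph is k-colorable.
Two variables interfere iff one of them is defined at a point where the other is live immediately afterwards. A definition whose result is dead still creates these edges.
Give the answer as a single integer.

def/use:
  L0: def={a,s,z} ue=∅
  L1: def={p,z} ue=∅
  L2: def={w} ue={z}
  L3: def={w,z} ue={z}
  L4: def={s} ue={a}
  L5: def={f,w} ue={w}
  L6: def={a,p,w} ue={a}

Live sets:
  L0: in=∅ out={a,z}
  L1: in={a} out={a,z}
  L2: in={a,z} out={a,w,z}
  L3: in={a,z} out={a}
  L4: in={a} out={a}
  L5: in={a,w} out={a}
  L6: in={a} out=∅

Interfere edges:
  a↔{f,p,s,w,z}
  f↔{a,w}
  p↔{a,w,z}
  s↔{a,z}
  w↔{a,f,p,z}
  z↔{a,p,s,w}

Colouring:
  lower bound: {a,p,w,z} mutually conflict ⇒ χ ≥ 4
  assign a→c0 f→c2 p→c3 s→c1 w→c1 z→c2 — no edge inside a register ⇒ χ ≤ 4
  χ = 4

Answer: 4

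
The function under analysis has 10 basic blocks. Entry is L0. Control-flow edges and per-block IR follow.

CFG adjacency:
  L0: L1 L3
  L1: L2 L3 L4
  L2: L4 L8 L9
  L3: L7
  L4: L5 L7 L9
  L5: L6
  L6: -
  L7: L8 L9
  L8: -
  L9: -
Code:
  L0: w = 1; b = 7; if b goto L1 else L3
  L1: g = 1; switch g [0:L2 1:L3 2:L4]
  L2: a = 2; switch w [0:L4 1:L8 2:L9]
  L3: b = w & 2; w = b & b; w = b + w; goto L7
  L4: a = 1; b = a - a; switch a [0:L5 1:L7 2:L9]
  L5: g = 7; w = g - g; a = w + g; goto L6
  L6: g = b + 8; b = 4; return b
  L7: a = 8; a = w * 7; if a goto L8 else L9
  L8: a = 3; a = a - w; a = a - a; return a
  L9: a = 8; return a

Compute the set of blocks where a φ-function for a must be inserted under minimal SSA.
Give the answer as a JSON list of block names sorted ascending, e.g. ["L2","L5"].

Answer: ["L4", "L7", "L8", "L9"]

Analysis:
idom tree: L1←L0 L2←L1 L3←L0 L4←L1 L5←L4 L6←L5 L7←L0 L8←L0 L9←L0
Dom at joins:
  L3: preds {L0,L1}: {L0} ∩ {L0,L1} = {L0}; idom=L0
  L4: preds {L1,L2}: {L0,L1} ∩ {L0,L1,L2} = {L0,L1}; idom=L1
  L7: preds {L3,L4}: {L0,L3} ∩ {L0,L1,L4} = {L0}; idom=L0
  L8: preds {L2,L7}: {L0,L1,L2} ∩ {L0,L7} = {L0}; idom=L0
  L9: preds {L2,L4,L7}: {L0,L1,L2} ∩ {L0,L1,L4} ∩ {L0,L7} = {L0}; idom=L0

DF walk-up:
  join L3 pred L0: · stop@L0
  join L3 pred L1: L1 stop@L0
  join L4 pred L1: · stop@L1
  join L4 pred L2: L2 stop@L1
  join L7 pred L3: L3 stop@L0
  join L7 pred L4: L4→L1 stop@L0
  join L8 pred L2: L2→L1 stop@L0
  join L8 pred L7: L7 stop@L0
  join L9 pred L2: L2→L1 stop@L0
  join L9 pred L4: L4→L1 stop@L0
  join L9 pred L7: L7 stop@L0
  DF(L0)=∅
  DF(L1)={L3,L7,L8,L9}
  DF(L2)={L4,L8,L9}
  DF(L3)={L7}
  DF(L4)={L7,L9}
  DF(L5)=∅
  DF(L6)=∅
  DF(L7)={L8,L9}
  DF(L8)=∅
  DF(L9)=∅

φ for a: defs {L2,L4,L5,L7,L8,L9}
  DF⁺ = {L4,L7,L8,L9}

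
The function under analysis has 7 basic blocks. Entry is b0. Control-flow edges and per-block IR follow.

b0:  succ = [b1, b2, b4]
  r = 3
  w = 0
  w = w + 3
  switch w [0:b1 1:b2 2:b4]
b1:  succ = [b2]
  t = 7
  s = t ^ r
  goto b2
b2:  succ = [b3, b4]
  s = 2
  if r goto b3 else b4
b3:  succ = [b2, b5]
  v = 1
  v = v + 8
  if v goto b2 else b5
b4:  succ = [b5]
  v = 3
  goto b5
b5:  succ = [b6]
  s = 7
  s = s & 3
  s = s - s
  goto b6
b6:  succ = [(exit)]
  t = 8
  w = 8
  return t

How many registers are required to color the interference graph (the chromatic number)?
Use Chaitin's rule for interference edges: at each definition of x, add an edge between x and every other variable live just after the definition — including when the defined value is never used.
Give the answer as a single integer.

def/use:
  b0: def={r,w} ue=∅
  b1: def={s,t} ue={r}
  b2: def={s} ue={r}
  b3: def={v} ue=∅
  b4: def={v} ue=∅
  b5: def={s} ue=∅
  b6: def={t,w} ue=∅

Liveness:
  b0: in=∅ out={r}
  b1: in={r} out={r}
  b2: in={r} out={r}
  b3: in={r} out={r}
  b4: in=∅ out=∅
  b5: in=∅ out=∅
  b6: in=∅ out=∅

Interference:
  r↔{s,t,v,w}
  s↔{r}
  t↔{r,w}
  v↔{r}
  w↔{r,t}

Chromatic number:
  lower bound: {r,t,w} mutually conflict ⇒ χ ≥ 3
  3-colouring: r0={r}  r1={s,t,v}  r2={w}
  χ = 3

Answer: 3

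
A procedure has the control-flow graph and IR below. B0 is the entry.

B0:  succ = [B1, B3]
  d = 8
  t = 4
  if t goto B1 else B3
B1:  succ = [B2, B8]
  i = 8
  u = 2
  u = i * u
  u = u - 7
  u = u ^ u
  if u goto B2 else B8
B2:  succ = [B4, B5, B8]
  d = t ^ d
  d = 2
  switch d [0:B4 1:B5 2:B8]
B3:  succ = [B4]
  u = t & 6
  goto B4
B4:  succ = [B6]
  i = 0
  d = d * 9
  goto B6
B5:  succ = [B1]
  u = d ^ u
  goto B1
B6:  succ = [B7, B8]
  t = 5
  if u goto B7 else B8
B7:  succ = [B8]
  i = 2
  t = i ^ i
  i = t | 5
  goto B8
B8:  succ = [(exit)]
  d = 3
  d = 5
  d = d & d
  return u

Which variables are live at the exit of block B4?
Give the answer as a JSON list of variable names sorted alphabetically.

Answer: ["u"]

Derivation:
Per-block:
  B0 def {d,t} use ∅
  B1 def {i,u} use ∅
  B2 def {d} use {d,t}
  B3 def {u} use {t}
  B4 def {d,i} use {d}
  B5 def {u} use {d,u}
  B6 def {t} use {u}
  B7 def {i,t} use ∅
  B8 def {d} use {u}

Backward fixpoint:
  live B0: ∅→{d,t}
  live B1: {d,t}→{d,t,u}
  live B2: {d,t,u}→{d,t,u}
  live B3: {d,t}→{d,u}
  live B4: {d,u}→{u}
  live B5: {d,t,u}→{d,t}
  live B6: {u}→{u}
  live B7: {u}→{u}
  live B8: {u}→∅

live-out(B4) = ["u"]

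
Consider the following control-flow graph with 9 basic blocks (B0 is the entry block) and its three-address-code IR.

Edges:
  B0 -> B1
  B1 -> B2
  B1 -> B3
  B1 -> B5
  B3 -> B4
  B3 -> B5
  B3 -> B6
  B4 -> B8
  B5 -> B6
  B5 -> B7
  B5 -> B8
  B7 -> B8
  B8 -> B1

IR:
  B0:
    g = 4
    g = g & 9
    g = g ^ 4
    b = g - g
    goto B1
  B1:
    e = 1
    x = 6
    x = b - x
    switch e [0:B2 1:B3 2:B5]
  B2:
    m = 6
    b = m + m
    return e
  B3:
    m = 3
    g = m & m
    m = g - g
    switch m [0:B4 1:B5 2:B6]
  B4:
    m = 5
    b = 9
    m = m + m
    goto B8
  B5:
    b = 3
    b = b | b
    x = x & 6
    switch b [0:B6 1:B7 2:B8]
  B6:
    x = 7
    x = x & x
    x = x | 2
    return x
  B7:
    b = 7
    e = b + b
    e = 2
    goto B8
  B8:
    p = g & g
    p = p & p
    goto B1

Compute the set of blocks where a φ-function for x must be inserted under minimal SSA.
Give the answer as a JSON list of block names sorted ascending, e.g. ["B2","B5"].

Answer: ["B1", "B6", "B8"]

Working:
idom tree: B1←B0 B2←B1 B3←B1 B4←B3 B5←B1 B6←B1 B7←B5 B8←B1
Join-block Dom:
  B1: preds {B0,B8}: {B0} ∩ {B0,B1,B8} = {B0}; idom=B0
  B5: preds {B1,B3}: {B0,B1} ∩ {B0,B1,B3} = {B0,B1}; idom=B1
  B6: preds {B3,B5}: {B0,B1,B3} ∩ {B0,B1,B5} = {B0,B1}; idom=B1
  B8: preds {B4,B5,B7}: {B0,B1,B3,B4} ∩ {B0,B1,B5} ∩ {B0,B1,B5,B7} = {B0,B1}; idom=B1

DF derivation:
  join B1 pred B0: · stop@B0
  join B1 pred B8: B8→B1 stop@B0
  join B5 pred B1: · stop@B1
  join B5 pred B3: B3 stop@B1
  join B6 pred B3: B3 stop@B1
  join B6 pred B5: B5 stop@B1
  join B8 pred B4: B4→B3 stop@B1
  join B8 pred B5: B5 stop@B1
  join B8 pred B7: B7→B5 stop@B1
  B0 → ∅
  B1 → {B1}
  B2 → ∅
  B3 → {B5,B6,B8}
  B4 → {B8}
  B5 → {B6,B8}
  B6 → ∅
  B7 → {B8}
  B8 → {B1}

φ for x: defs {B1,B5,B6}
  DF⁺ = {B1,B6,B8}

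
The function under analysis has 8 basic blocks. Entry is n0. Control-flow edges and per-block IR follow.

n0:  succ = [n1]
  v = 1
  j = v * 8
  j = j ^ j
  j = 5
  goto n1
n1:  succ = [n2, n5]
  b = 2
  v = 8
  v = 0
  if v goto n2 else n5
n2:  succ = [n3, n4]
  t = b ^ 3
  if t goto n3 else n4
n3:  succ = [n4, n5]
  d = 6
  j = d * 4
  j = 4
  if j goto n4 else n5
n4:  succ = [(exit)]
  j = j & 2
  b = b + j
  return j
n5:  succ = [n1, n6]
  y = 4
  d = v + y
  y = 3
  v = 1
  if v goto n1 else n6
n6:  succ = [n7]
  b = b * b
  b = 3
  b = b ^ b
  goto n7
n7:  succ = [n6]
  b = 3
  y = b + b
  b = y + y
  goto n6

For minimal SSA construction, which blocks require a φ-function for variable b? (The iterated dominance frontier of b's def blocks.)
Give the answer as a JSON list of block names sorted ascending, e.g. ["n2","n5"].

idom tree: n1←n0 n2←n1 n3←n2 n4←n2 n5←n1 n6←n5 n7←n6
Dom at joins:
  n1: preds {n0,n5}: {n0} ∩ {n0,n1,n5} = {n0}; idom=n0
  n4: preds {n2,n3}: {n0,n1,n2} ∩ {n0,n1,n2,n3} = {n0,n1,n2}; idom=n2
  n5: preds {n1,n3}: {n0,n1} ∩ {n0,n1,n2,n3} = {n0,n1}; idom=n1
  n6: preds {n5,n7}: {n0,n1,n5} ∩ {n0,n1,n5,n6,n7} = {n0,n1,n5}; idom=n5

Frontier:
  n1←n0: walk · to n0
  n1←n5: walk n5→n1 to n0
  n4←n2: walk · to n2
  n4←n3: walk n3 to n2
  n5←n1: walk · to n1
  n5←n3: walk n3→n2 to n1
  n6←n5: walk · to n5
  n6←n7: walk n7→n6 to n5
  n0: DF=∅
  n1: DF={n1}
  n2: DF={n5}
  n3: DF={n4,n5}
  n4: DF=∅
  n5: DF={n1}
  n6: DF={n6}
  n7: DF={n6}

φ for b: defs {n1,n4,n6,n7}
  DF⁺ = {n1,n6}

Answer: ["n1", "n6"]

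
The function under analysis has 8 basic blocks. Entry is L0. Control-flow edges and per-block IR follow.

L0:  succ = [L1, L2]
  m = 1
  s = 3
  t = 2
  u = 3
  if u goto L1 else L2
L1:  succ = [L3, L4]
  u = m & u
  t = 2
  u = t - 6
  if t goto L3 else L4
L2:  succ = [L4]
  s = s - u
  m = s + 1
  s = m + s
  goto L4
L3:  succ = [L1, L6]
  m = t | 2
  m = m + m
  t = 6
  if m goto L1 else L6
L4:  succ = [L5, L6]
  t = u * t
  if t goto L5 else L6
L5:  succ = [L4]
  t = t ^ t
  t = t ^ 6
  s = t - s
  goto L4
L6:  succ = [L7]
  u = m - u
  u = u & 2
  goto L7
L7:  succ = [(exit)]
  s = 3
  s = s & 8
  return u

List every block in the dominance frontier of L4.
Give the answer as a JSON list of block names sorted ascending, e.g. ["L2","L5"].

Answer: ["L4", "L6"]

Derivation:
idom tree: L1←L0 L2←L0 L3←L1 L4←L0 L5←L4 L6←L0 L7←L6
Join-block Dom:
  L1: preds {L0,L3}: {L0} ∩ {L0,L1,L3} = {L0}; idom=L0
  L4: preds {L1,L2,L5}: {L0,L1} ∩ {L0,L2} ∩ {L0,L4,L5} = {L0}; idom=L0
  L6: preds {L3,L4}: {L0,L1,L3} ∩ {L0,L4} = {L0}; idom=L0

Frontier:
  L1←L0: walk · to L0
  L1←L3: walk L3→L1 to L0
  L4←L1: walk L1 to L0
  L4←L2: walk L2 to L0
  L4←L5: walk L5→L4 to L0
  L6←L3: walk L3→L1 to L0
  L6←L4: walk L4 to L0
  L0: DF=∅
  L1: DF={L1,L4,L6}
  L2: DF={L4}
  L3: DF={L1,L6}
  L4: DF={L4,L6}
  L5: DF={L4}
  L6: DF=∅
  L7: DF=∅

DF(L4) = ["L4", "L6"]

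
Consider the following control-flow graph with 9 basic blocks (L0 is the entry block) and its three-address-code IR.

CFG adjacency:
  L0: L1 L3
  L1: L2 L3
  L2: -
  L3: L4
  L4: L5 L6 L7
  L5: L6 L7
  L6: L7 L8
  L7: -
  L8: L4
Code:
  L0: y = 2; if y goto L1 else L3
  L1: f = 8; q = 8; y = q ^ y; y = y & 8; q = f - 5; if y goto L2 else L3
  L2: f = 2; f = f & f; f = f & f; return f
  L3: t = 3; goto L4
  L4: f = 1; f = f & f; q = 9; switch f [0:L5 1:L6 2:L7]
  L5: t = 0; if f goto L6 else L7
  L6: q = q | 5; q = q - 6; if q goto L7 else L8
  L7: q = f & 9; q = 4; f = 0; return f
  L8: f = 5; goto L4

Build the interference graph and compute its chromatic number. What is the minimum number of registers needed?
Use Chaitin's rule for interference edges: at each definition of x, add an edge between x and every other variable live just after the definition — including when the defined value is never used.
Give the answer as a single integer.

Answer: 3

Working:
def/use:
  L0: {y} / ∅
  L1: {f,q,y} / {y}
  L2: {f} / ∅
  L3: {t} / ∅
  L4: {f,q} / ∅
  L5: {t} / {f}
  L6: {q} / {q}
  L7: {f,q} / {f}
  L8: {f} / ∅

Liveness:
  L0: in=∅ out={y}
  L1: in={y} out=∅
  L2: in=∅ out=∅
  L3: in=∅ out=∅
  L4: in=∅ out={f,q}
  L5: in={f,q} out={f,q}
  L6: in={f,q} out={f}
  L7: in={f} out=∅
  L8: in=∅ out=∅

Conflict graph:
  f: {q,t,y}
  q: {f,t,y}
  t: {f,q}
  y: {f,q}

Chromatic number:
  lower bound: {f,q,t} mutually conflict ⇒ χ ≥ 3
  assign f→r0 q→r1 t→r2 y→r2 — no edge inside a register ⇒ χ ≤ 3
  χ = 3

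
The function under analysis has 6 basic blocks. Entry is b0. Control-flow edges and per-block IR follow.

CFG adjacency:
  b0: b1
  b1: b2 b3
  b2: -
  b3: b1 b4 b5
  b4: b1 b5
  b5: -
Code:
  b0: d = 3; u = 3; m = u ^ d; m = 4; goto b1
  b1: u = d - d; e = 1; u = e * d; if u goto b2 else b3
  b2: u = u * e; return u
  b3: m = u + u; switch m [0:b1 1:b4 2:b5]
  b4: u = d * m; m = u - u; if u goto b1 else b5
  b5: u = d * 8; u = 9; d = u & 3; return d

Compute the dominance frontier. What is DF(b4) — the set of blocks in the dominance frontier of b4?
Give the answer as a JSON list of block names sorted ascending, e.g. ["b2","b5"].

Answer: ["b1", "b5"]

Derivation:
idom tree: b1←b0 b2←b1 b3←b1 b4←b3 b5←b3
Dom∩ at merges:
  b1: preds {b0,b3,b4}: {b0} ∩ {b0,b1,b3} ∩ {b0,b1,b3,b4} = {b0}; idom=b0
  b5: preds {b3,b4}: {b0,b1,b3} ∩ {b0,b1,b3,b4} = {b0,b1,b3}; idom=b3

DF derivation:
  b1←b0: walk · to b0
  b1←b3: walk b3→b1 to b0
  b1←b4: walk b4→b3→b1 to b0
  b5←b3: walk · to b3
  b5←b4: walk b4 to b3
  b0 → ∅
  b1 → {b1}
  b2 → ∅
  b3 → {b1}
  b4 → {b1,b5}
  b5 → ∅

DF(b4) = ["b1", "b5"]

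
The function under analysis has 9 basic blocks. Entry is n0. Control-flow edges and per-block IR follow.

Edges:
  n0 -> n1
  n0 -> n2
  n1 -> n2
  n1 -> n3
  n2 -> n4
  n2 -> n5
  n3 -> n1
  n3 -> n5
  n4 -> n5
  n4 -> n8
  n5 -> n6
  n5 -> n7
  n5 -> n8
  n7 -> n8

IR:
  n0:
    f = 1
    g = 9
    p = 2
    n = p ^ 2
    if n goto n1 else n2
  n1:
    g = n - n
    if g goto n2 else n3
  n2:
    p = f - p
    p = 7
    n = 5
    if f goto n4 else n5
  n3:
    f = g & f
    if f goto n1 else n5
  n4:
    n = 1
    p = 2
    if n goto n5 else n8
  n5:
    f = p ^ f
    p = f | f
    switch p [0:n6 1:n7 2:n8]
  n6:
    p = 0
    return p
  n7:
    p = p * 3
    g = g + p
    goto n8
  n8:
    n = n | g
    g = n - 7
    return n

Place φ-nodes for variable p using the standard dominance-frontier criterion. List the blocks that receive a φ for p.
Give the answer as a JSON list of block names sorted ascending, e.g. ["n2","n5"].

Answer: ["n5", "n8"]

Working:
idom tree: n1←n0 n2←n0 n3←n1 n4←n2 n5←n0 n6←n5 n7←n5 n8←n0
Join-block Dom:
  n1: preds {n0,n3}: {n0} ∩ {n0,n1,n3} = {n0}; idom=n0
  n2: preds {n0,n1}: {n0} ∩ {n0,n1} = {n0}; idom=n0
  n5: preds {n2,n3,n4}: {n0,n2} ∩ {n0,n1,n3} ∩ {n0,n2,n4} = {n0}; idom=n0
  n8: preds {n4,n5,n7}: {n0,n2,n4} ∩ {n0,n5} ∩ {n0,n5,n7} = {n0}; idom=n0

DF walk-up:
  n1←n0: walk · to n0
  n1←n3: walk n3→n1 to n0
  n2←n0: walk · to n0
  n2←n1: walk n1 to n0
  n5←n2: walk n2 to n0
  n5←n3: walk n3→n1 to n0
  n5←n4: walk n4→n2 to n0
  n8←n4: walk n4→n2 to n0
  n8←n5: walk n5 to n0
  n8←n7: walk n7→n5 to n0
  n0 → ∅
  n1 → {n1,n2,n5}
  n2 → {n5,n8}
  n3 → {n1,n5}
  n4 → {n5,n8}
  n5 → {n8}
  n6 → ∅
  n7 → {n8}
  n8 → ∅

φ for p: defs {n0,n2,n4,n5,n6,n7}
  DF⁺ = {n5,n8}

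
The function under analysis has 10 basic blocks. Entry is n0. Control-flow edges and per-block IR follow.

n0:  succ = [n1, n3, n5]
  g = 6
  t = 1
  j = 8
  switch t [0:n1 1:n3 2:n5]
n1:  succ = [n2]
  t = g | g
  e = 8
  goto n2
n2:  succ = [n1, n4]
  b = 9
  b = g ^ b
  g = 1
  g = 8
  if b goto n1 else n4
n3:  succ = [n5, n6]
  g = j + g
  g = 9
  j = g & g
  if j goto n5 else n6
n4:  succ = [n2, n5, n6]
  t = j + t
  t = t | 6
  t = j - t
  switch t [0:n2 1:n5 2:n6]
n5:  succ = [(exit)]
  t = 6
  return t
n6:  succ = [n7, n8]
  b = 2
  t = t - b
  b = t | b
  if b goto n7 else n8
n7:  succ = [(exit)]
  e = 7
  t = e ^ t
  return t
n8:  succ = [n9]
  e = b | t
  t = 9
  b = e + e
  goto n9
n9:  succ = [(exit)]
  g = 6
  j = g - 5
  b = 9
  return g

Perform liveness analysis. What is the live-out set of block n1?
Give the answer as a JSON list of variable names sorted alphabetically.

Answer: ["g", "j", "t"]

Working:
def/use:
  n0: def={g,j,t} ue=∅
  n1: def={e,t} ue={g}
  n2: def={b,g} ue={g}
  n3: def={g,j} ue={g,j}
  n4: def={t} ue={j,t}
  n5: def={t} ue=∅
  n6: def={b,t} ue={t}
  n7: def={e,t} ue={t}
  n8: def={b,e,t} ue={b,t}
  n9: def={b,g,j} ue=∅

Live sets:
  n0: in=∅ out={g,j,t}
  n1: in={g,j} out={g,j,t}
  n2: in={g,j,t} out={g,j,t}
  n3: in={g,j,t} out={t}
  n4: in={g,j,t} out={g,j,t}
  n5: in=∅ out=∅
  n6: in={t} out={b,t}
  n7: in={t} out=∅
  n8: in={b,t} out=∅
  n9: in=∅ out=∅

live-out(n1) = ["g", "j", "t"]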